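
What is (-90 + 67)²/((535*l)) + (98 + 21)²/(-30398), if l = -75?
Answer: -584290667/1219719750 ≈ -0.47904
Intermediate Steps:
(-90 + 67)²/((535*l)) + (98 + 21)²/(-30398) = (-90 + 67)²/((535*(-75))) + (98 + 21)²/(-30398) = (-23)²/(-40125) + 119²*(-1/30398) = 529*(-1/40125) + 14161*(-1/30398) = -529/40125 - 14161/30398 = -584290667/1219719750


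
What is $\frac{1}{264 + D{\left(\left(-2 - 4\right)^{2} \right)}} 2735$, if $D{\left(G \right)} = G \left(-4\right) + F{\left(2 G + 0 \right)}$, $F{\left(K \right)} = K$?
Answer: $\frac{2735}{192} \approx 14.245$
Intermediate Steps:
$D{\left(G \right)} = - 2 G$ ($D{\left(G \right)} = G \left(-4\right) + \left(2 G + 0\right) = - 4 G + 2 G = - 2 G$)
$\frac{1}{264 + D{\left(\left(-2 - 4\right)^{2} \right)}} 2735 = \frac{1}{264 - 2 \left(-2 - 4\right)^{2}} \cdot 2735 = \frac{1}{264 - 2 \left(-6\right)^{2}} \cdot 2735 = \frac{1}{264 - 72} \cdot 2735 = \frac{1}{192} \cdot 2735 = \frac{2735}{192}$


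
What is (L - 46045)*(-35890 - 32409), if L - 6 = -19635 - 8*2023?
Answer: 5590819542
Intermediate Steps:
L = -35813 (L = 6 + (-19635 - 8*2023) = 6 + (-19635 - 16184) = 6 - 35819 = -35813)
(L - 46045)*(-35890 - 32409) = (-35813 - 46045)*(-35890 - 32409) = -81858*(-68299) = 5590819542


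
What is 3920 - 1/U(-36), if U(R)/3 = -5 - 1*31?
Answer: 423361/108 ≈ 3920.0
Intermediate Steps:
U(R) = -108 (U(R) = 3*(-5 - 1*31) = 3*(-5 - 31) = 3*(-36) = -108)
3920 - 1/U(-36) = 3920 - 1/(-108) = 3920 - 1*(-1/108) = 3920 + 1/108 = 423361/108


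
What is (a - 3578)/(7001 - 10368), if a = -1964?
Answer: 5542/3367 ≈ 1.6460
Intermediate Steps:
(a - 3578)/(7001 - 10368) = (-1964 - 3578)/(7001 - 10368) = -5542/(-3367) = -5542*(-1/3367) = 5542/3367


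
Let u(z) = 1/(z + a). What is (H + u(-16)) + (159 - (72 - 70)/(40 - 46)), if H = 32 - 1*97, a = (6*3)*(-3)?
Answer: 19807/210 ≈ 94.319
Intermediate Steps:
a = -54 (a = 18*(-3) = -54)
u(z) = 1/(-54 + z) (u(z) = 1/(z - 54) = 1/(-54 + z))
H = -65 (H = 32 - 97 = -65)
(H + u(-16)) + (159 - (72 - 70)/(40 - 46)) = (-65 + 1/(-54 - 16)) + (159 - (72 - 70)/(40 - 46)) = (-65 + 1/(-70)) + (159 - 2/(-6)) = (-65 - 1/70) + (159 - 2*(-1)/6) = -4551/70 + (159 - 1*(-1/3)) = -4551/70 + (159 + 1/3) = -4551/70 + 478/3 = 19807/210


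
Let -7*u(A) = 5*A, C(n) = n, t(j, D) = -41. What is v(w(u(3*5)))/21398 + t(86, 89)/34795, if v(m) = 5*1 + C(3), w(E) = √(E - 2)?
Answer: -299479/372271705 ≈ -0.00080446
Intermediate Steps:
u(A) = -5*A/7
w(E) = √(-2 + E)
v(m) = 8 (v(m) = 5*1 + 3 = 5 + 3 = 8)
v(w(u(3*5)))/21398 + t(86, 89)/34795 = 8/21398 - 41/34795 = 8*(1/21398) - 41*1/34795 = 4/10699 - 41/34795 = -299479/372271705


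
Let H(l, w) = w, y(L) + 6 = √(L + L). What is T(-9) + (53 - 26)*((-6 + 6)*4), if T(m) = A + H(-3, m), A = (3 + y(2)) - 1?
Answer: -11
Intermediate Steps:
y(L) = -6 + √2*√L (y(L) = -6 + √(L + L) = -6 + √(2*L) = -6 + √2*√L)
A = -2 (A = (3 + (-6 + √2*√2)) - 1 = (3 + (-6 + 2)) - 1 = (3 - 4) - 1 = -1 - 1 = -2)
T(m) = -2 + m
T(-9) + (53 - 26)*((-6 + 6)*4) = (-2 - 9) + (53 - 26)*((-6 + 6)*4) = -11 + 27*(0*4) = -11 + 27*0 = -11 + 0 = -11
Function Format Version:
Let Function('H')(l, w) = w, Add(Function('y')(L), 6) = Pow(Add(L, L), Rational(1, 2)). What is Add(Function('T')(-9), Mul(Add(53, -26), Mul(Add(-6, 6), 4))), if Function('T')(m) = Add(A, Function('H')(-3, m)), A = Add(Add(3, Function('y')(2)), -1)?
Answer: -11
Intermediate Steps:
Function('y')(L) = Add(-6, Mul(Pow(2, Rational(1, 2)), Pow(L, Rational(1, 2)))) (Function('y')(L) = Add(-6, Pow(Add(L, L), Rational(1, 2))) = Add(-6, Pow(Mul(2, L), Rational(1, 2))) = Add(-6, Mul(Pow(2, Rational(1, 2)), Pow(L, Rational(1, 2)))))
A = -2 (A = Add(Add(3, Add(-6, Mul(Pow(2, Rational(1, 2)), Pow(2, Rational(1, 2))))), -1) = Add(Add(3, Add(-6, 2)), -1) = Add(Add(3, -4), -1) = Add(-1, -1) = -2)
Function('T')(m) = Add(-2, m)
Add(Function('T')(-9), Mul(Add(53, -26), Mul(Add(-6, 6), 4))) = Add(Add(-2, -9), Mul(Add(53, -26), Mul(Add(-6, 6), 4))) = Add(-11, Mul(27, Mul(0, 4))) = Add(-11, Mul(27, 0)) = Add(-11, 0) = -11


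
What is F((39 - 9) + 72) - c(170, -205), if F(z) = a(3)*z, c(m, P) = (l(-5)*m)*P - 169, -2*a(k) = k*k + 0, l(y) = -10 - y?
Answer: -174540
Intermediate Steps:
a(k) = -k**2/2 (a(k) = -(k*k + 0)/2 = -(k**2 + 0)/2 = -k**2/2)
c(m, P) = -169 - 5*P*m (c(m, P) = ((-10 - 1*(-5))*m)*P - 169 = ((-10 + 5)*m)*P - 169 = (-5*m)*P - 169 = -5*P*m - 169 = -169 - 5*P*m)
F(z) = -9*z/2 (F(z) = (-1/2*3**2)*z = (-1/2*9)*z = -9*z/2)
F((39 - 9) + 72) - c(170, -205) = -9*((39 - 9) + 72)/2 - (-169 - 5*(-205)*170) = -9*(30 + 72)/2 - (-169 + 174250) = -9/2*102 - 1*174081 = -459 - 174081 = -174540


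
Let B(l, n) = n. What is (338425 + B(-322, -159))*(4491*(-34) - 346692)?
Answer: -168925304676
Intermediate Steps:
(338425 + B(-322, -159))*(4491*(-34) - 346692) = (338425 - 159)*(4491*(-34) - 346692) = 338266*(-152694 - 346692) = 338266*(-499386) = -168925304676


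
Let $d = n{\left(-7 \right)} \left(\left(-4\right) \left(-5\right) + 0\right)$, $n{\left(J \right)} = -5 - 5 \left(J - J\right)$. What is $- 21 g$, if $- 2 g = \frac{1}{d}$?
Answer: $- \frac{21}{200} \approx -0.105$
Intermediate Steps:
$n{\left(J \right)} = -5$ ($n{\left(J \right)} = -5 - 0 = -5 + 0 = -5$)
$d = -100$ ($d = - 5 \left(\left(-4\right) \left(-5\right) + 0\right) = - 5 \left(20 + 0\right) = \left(-5\right) 20 = -100$)
$g = \frac{1}{200}$ ($g = - \frac{1}{2 \left(-100\right)} = \left(- \frac{1}{2}\right) \left(- \frac{1}{100}\right) = \frac{1}{200} \approx 0.005$)
$- 21 g = \left(-21\right) \frac{1}{200} = - \frac{21}{200}$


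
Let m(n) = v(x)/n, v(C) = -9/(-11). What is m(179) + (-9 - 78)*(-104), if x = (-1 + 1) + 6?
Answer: 17815521/1969 ≈ 9048.0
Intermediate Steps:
x = 6 (x = 0 + 6 = 6)
v(C) = 9/11 (v(C) = -9*(-1/11) = 9/11)
m(n) = 9/(11*n)
m(179) + (-9 - 78)*(-104) = (9/11)/179 + (-9 - 78)*(-104) = (9/11)*(1/179) - 87*(-104) = 9/1969 + 9048 = 17815521/1969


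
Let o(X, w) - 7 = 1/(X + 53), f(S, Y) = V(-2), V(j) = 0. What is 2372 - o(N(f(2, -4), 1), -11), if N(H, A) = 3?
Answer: 132439/56 ≈ 2365.0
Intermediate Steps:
f(S, Y) = 0
o(X, w) = 7 + 1/(53 + X) (o(X, w) = 7 + 1/(X + 53) = 7 + 1/(53 + X))
2372 - o(N(f(2, -4), 1), -11) = 2372 - (372 + 7*3)/(53 + 3) = 2372 - (372 + 21)/56 = 2372 - 393/56 = 132439/56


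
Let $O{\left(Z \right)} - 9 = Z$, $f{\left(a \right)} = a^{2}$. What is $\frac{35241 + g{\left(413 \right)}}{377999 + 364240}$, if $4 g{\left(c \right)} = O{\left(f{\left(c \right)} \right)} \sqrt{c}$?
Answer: $\frac{11747}{247413} + \frac{85289 \sqrt{413}}{1484478} \approx 1.2151$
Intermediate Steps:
$O{\left(Z \right)} = 9 + Z$
$g{\left(c \right)} = \frac{\sqrt{c} \left(9 + c^{2}\right)}{4}$ ($g{\left(c \right)} = \frac{\left(9 + c^{2}\right) \sqrt{c}}{4} = \frac{\sqrt{c} \left(9 + c^{2}\right)}{4}$)
$\frac{35241 + g{\left(413 \right)}}{377999 + 364240} = \frac{35241 + \frac{\sqrt{413} \left(9 + 413^{2}\right)}{4}}{377999 + 364240} = \frac{35241 + \frac{\sqrt{413} \left(9 + 170569\right)}{4}}{742239} = \left(35241 + \frac{1}{4} \sqrt{413} \cdot 170578\right) \frac{1}{742239} = \left(35241 + \frac{85289 \sqrt{413}}{2}\right) \frac{1}{742239} = \frac{11747}{247413} + \frac{85289 \sqrt{413}}{1484478}$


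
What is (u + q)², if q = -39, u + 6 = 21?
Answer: 576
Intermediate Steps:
u = 15 (u = -6 + 21 = 15)
(u + q)² = (15 - 39)² = (-24)² = 576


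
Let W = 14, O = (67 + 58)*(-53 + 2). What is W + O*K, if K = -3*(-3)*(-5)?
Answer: 286889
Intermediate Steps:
K = -45 (K = 9*(-5) = -45)
O = -6375 (O = 125*(-51) = -6375)
W + O*K = 14 - 6375*(-45) = 14 + 286875 = 286889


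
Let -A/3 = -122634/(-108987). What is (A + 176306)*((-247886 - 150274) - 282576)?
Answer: -4360044672157440/36329 ≈ -1.2002e+11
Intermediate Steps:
A = -122634/36329 (A = -(-367902)/(-108987) = -(-367902)*(-1)/108987 = -3*40878/36329 = -122634/36329 ≈ -3.3756)
(A + 176306)*((-247886 - 150274) - 282576) = (-122634/36329 + 176306)*((-247886 - 150274) - 282576) = 6404898040*(-398160 - 282576)/36329 = (6404898040/36329)*(-680736) = -4360044672157440/36329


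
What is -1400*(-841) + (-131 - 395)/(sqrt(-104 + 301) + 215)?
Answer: 27096627055/23014 + 263*sqrt(197)/23014 ≈ 1.1774e+6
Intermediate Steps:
-1400*(-841) + (-131 - 395)/(sqrt(-104 + 301) + 215) = 1177400 - 526/(sqrt(197) + 215) = 1177400 - 526/(215 + sqrt(197))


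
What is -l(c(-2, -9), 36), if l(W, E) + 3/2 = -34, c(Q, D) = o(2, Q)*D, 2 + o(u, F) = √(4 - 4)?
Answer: 71/2 ≈ 35.500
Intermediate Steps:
o(u, F) = -2 (o(u, F) = -2 + √(4 - 4) = -2 + √0 = -2 + 0 = -2)
c(Q, D) = -2*D
l(W, E) = -71/2 (l(W, E) = -3/2 - 34 = -71/2)
-l(c(-2, -9), 36) = -1*(-71/2) = 71/2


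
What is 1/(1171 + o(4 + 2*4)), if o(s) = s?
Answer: 1/1183 ≈ 0.00084531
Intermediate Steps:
1/(1171 + o(4 + 2*4)) = 1/(1171 + (4 + 2*4)) = 1/(1171 + (4 + 8)) = 1/(1171 + 12) = 1/1183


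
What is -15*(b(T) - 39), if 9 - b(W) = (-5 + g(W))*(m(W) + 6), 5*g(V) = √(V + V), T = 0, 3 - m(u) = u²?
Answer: -225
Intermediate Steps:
m(u) = 3 - u²
g(V) = √2*√V/5 (g(V) = √(V + V)/5 = √(2*V)/5 = (√2*√V)/5 = √2*√V/5)
b(W) = 9 - (-5 + √2*√W/5)*(9 - W²) (b(W) = 9 - (-5 + √2*√W/5)*((3 - W²) + 6) = 9 - (-5 + √2*√W/5)*(9 - W²))
-15*(b(T) - 39) = -15*((54 - 5*0² - 9*√2*√0/5 + √2*0^(5/2)/5) - 39) = -15*((54 - 5*0 - 9/5*√2*0 + (⅕)*√2*0) - 39) = -15*((54 + 0 + 0 + 0) - 39) = -15*(54 - 39) = -15*15 = -225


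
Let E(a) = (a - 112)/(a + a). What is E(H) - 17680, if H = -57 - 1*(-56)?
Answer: -35247/2 ≈ -17624.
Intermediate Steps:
H = -1 (H = -57 + 56 = -1)
E(a) = (-112 + a)/(2*a) (E(a) = (-112 + a)/((2*a)) = (-112 + a)*(1/(2*a)) = (-112 + a)/(2*a))
E(H) - 17680 = (½)*(-112 - 1)/(-1) - 17680 = (½)*(-1)*(-113) - 17680 = 113/2 - 17680 = -35247/2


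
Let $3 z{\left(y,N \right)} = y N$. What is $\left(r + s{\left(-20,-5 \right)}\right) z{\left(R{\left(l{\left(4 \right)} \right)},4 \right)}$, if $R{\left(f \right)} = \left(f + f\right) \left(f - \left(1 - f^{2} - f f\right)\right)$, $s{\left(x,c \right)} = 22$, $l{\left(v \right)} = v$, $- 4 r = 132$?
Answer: $- \frac{12320}{3} \approx -4106.7$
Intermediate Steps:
$r = -33$ ($r = \left(- \frac{1}{4}\right) 132 = -33$)
$R{\left(f \right)} = 2 f \left(-1 + f + 2 f^{2}\right)$ ($R{\left(f \right)} = 2 f \left(f + \left(\left(f^{2} + f^{2}\right) - 1\right)\right) = 2 f \left(f + \left(2 f^{2} - 1\right)\right) = 2 f \left(f + \left(-1 + 2 f^{2}\right)\right) = 2 f \left(-1 + f + 2 f^{2}\right)$)
$z{\left(y,N \right)} = \frac{N y}{3}$ ($z{\left(y,N \right)} = \frac{y N}{3} = \frac{N y}{3}$)
$\left(r + s{\left(-20,-5 \right)}\right) z{\left(R{\left(l{\left(4 \right)} \right)},4 \right)} = \left(-33 + 22\right) \frac{1}{3} \cdot 4 \cdot 2 \cdot 4 \left(-1 + 4 + 2 \cdot 4^{2}\right) = - 11 \cdot \frac{1}{3} \cdot 4 \cdot 2 \cdot 4 \left(-1 + 4 + 2 \cdot 16\right) = - 11 \cdot \frac{1}{3} \cdot 4 \cdot 2 \cdot 4 \left(-1 + 4 + 32\right) = - 11 \cdot \frac{1}{3} \cdot 4 \cdot 2 \cdot 4 \cdot 35 = - 11 \cdot \frac{1}{3} \cdot 4 \cdot 280 = \left(-11\right) \frac{1120}{3} = - \frac{12320}{3}$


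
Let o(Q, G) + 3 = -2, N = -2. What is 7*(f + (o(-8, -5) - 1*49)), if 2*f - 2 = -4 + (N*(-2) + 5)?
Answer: -707/2 ≈ -353.50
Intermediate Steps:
o(Q, G) = -5 (o(Q, G) = -3 - 2 = -5)
f = 7/2 (f = 1 + (-4 + (-2*(-2) + 5))/2 = 1 + (-4 + (4 + 5))/2 = 1 + (-4 + 9)/2 = 1 + (½)*5 = 1 + 5/2 = 7/2 ≈ 3.5000)
7*(f + (o(-8, -5) - 1*49)) = 7*(7/2 + (-5 - 1*49)) = 7*(7/2 + (-5 - 49)) = 7*(7/2 - 54) = 7*(-101/2) = -707/2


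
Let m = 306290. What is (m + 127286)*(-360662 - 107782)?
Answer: -203106075744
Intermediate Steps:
(m + 127286)*(-360662 - 107782) = (306290 + 127286)*(-360662 - 107782) = 433576*(-468444) = -203106075744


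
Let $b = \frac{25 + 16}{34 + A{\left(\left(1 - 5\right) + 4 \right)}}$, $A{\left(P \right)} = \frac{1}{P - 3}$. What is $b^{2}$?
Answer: $\frac{15129}{10201} \approx 1.4831$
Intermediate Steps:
$A{\left(P \right)} = \frac{1}{-3 + P}$
$b = \frac{123}{101}$ ($b = \frac{25 + 16}{34 + \frac{1}{-3 + \left(\left(1 - 5\right) + 4\right)}} = \frac{41}{34 + \frac{1}{-3 + \left(-4 + 4\right)}} = \frac{41}{34 + \frac{1}{-3 + 0}} = \frac{41}{34 + \frac{1}{-3}} = \frac{41}{34 - \frac{1}{3}} = \frac{41}{\frac{101}{3}} = 41 \cdot \frac{3}{101} = \frac{123}{101} \approx 1.2178$)
$b^{2} = \left(\frac{123}{101}\right)^{2} = \frac{15129}{10201}$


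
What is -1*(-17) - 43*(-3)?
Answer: 146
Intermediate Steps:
-1*(-17) - 43*(-3) = 17 + 129 = 146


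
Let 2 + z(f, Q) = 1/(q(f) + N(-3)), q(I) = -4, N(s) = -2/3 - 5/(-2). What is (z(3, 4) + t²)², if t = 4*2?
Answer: 640000/169 ≈ 3787.0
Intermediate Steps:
t = 8
N(s) = 11/6 (N(s) = -2*⅓ - 5*(-½) = -⅔ + 5/2 = 11/6)
z(f, Q) = -32/13 (z(f, Q) = -2 + 1/(-4 + 11/6) = -2 + 1/(-13/6) = -2 - 6/13 = -32/13)
(z(3, 4) + t²)² = (-32/13 + 8²)² = (-32/13 + 64)² = (800/13)² = 640000/169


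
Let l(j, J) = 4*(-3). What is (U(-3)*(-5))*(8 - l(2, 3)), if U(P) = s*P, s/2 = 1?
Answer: 600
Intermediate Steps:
l(j, J) = -12
s = 2 (s = 2*1 = 2)
U(P) = 2*P
(U(-3)*(-5))*(8 - l(2, 3)) = ((2*(-3))*(-5))*(8 - 1*(-12)) = (-6*(-5))*(8 + 12) = 30*20 = 600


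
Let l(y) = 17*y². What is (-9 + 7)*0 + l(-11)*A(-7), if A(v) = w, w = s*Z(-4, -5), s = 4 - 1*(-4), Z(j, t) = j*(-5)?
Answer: 329120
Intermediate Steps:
Z(j, t) = -5*j
s = 8 (s = 4 + 4 = 8)
w = 160 (w = 8*(-5*(-4)) = 8*20 = 160)
A(v) = 160
(-9 + 7)*0 + l(-11)*A(-7) = (-9 + 7)*0 + (17*(-11)²)*160 = -2*0 + (17*121)*160 = 0 + 2057*160 = 0 + 329120 = 329120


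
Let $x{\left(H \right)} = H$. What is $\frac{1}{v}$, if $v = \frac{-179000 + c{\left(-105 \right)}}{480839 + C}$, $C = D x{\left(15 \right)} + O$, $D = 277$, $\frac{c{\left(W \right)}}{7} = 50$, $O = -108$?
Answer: $- \frac{242443}{89325} \approx -2.7142$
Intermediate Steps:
$c{\left(W \right)} = 350$ ($c{\left(W \right)} = 7 \cdot 50 = 350$)
$C = 4047$ ($C = 277 \cdot 15 - 108 = 4155 - 108 = 4047$)
$v = - \frac{89325}{242443}$ ($v = \frac{-179000 + 350}{480839 + 4047} = - \frac{178650}{484886} = \left(-178650\right) \frac{1}{484886} = - \frac{89325}{242443} \approx -0.36844$)
$\frac{1}{v} = \frac{1}{- \frac{89325}{242443}} = - \frac{242443}{89325}$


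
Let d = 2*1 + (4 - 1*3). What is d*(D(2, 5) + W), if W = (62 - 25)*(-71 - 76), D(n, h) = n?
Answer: -16311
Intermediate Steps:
W = -5439 (W = 37*(-147) = -5439)
d = 3 (d = 2 + (4 - 3) = 2 + 1 = 3)
d*(D(2, 5) + W) = 3*(2 - 5439) = 3*(-5437) = -16311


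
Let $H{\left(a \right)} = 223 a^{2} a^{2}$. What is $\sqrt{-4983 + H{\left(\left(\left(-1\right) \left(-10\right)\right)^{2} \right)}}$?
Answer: $\sqrt{22299995017} \approx 1.4933 \cdot 10^{5}$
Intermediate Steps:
$H{\left(a \right)} = 223 a^{4}$
$\sqrt{-4983 + H{\left(\left(\left(-1\right) \left(-10\right)\right)^{2} \right)}} = \sqrt{-4983 + 223 \left(\left(\left(-1\right) \left(-10\right)\right)^{2}\right)^{4}} = \sqrt{-4983 + 223 \left(10^{2}\right)^{4}} = \sqrt{-4983 + 223 \cdot 100^{4}} = \sqrt{-4983 + 223 \cdot 100000000} = \sqrt{-4983 + 22300000000} = \sqrt{22299995017}$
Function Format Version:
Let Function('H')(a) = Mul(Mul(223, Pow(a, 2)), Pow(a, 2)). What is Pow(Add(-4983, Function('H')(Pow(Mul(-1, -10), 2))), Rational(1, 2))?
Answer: Pow(22299995017, Rational(1, 2)) ≈ 1.4933e+5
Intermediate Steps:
Function('H')(a) = Mul(223, Pow(a, 4))
Pow(Add(-4983, Function('H')(Pow(Mul(-1, -10), 2))), Rational(1, 2)) = Pow(Add(-4983, Mul(223, Pow(Pow(Mul(-1, -10), 2), 4))), Rational(1, 2)) = Pow(Add(-4983, Mul(223, Pow(Pow(10, 2), 4))), Rational(1, 2)) = Pow(Add(-4983, Mul(223, Pow(100, 4))), Rational(1, 2)) = Pow(Add(-4983, Mul(223, 100000000)), Rational(1, 2)) = Pow(Add(-4983, 22300000000), Rational(1, 2)) = Pow(22299995017, Rational(1, 2))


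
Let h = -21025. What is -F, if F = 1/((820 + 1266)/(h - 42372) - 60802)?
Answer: 63397/3854666480 ≈ 1.6447e-5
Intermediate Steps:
F = -63397/3854666480 (F = 1/((820 + 1266)/(-21025 - 42372) - 60802) = 1/(2086/(-63397) - 60802) = 1/(2086*(-1/63397) - 60802) = 1/(-2086/63397 - 60802) = 1/(-3854666480/63397) = -63397/3854666480 ≈ -1.6447e-5)
-F = -1*(-63397/3854666480) = 63397/3854666480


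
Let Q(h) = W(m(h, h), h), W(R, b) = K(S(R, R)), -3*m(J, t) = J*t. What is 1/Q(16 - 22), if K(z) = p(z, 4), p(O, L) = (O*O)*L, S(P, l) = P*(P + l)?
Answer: 1/331776 ≈ 3.0141e-6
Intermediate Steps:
p(O, L) = L*O**2 (p(O, L) = O**2*L = L*O**2)
K(z) = 4*z**2
m(J, t) = -J*t/3
W(R, b) = 16*R**4 (W(R, b) = 4*(R*(R + R))**2 = 4*(R*(2*R))**2 = 4*(2*R**2)**2 = 4*(4*R**4) = 16*R**4)
Q(h) = 16*h**8/81 (Q(h) = 16*(-h*h/3)**4 = 16*(-h**2/3)**4 = 16*(h**8/81) = 16*h**8/81)
1/Q(16 - 22) = 1/(16*(16 - 22)**8/81) = 1/((16/81)*(-6)**8) = 1/((16/81)*1679616) = 1/331776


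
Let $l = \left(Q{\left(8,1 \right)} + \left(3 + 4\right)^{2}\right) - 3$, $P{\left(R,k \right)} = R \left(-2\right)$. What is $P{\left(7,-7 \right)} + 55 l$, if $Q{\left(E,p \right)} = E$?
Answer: $2956$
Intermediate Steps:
$P{\left(R,k \right)} = - 2 R$
$l = 54$ ($l = \left(8 + \left(3 + 4\right)^{2}\right) - 3 = \left(8 + 7^{2}\right) - 3 = \left(8 + 49\right) - 3 = 57 - 3 = 54$)
$P{\left(7,-7 \right)} + 55 l = \left(-2\right) 7 + 55 \cdot 54 = -14 + 2970 = 2956$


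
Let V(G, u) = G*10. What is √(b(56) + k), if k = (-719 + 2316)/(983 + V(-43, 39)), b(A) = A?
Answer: √18008445/553 ≈ 7.6738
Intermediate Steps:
V(G, u) = 10*G
k = 1597/553 (k = (-719 + 2316)/(983 + 10*(-43)) = 1597/(983 - 430) = 1597/553 ≈ 2.8879)
√(b(56) + k) = √(56 + 1597/553) = √(32565/553) = √18008445/553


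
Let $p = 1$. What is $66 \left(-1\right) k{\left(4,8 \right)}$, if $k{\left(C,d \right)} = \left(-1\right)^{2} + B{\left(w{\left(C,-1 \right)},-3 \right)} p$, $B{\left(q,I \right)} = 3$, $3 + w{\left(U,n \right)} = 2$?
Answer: $-264$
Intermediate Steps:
$w{\left(U,n \right)} = -1$ ($w{\left(U,n \right)} = -3 + 2 = -1$)
$k{\left(C,d \right)} = 4$ ($k{\left(C,d \right)} = \left(-1\right)^{2} + 3 \cdot 1 = 1 + 3 = 4$)
$66 \left(-1\right) k{\left(4,8 \right)} = 66 \left(-1\right) 4 = \left(-66\right) 4 = -264$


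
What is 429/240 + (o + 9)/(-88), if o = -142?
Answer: 2903/880 ≈ 3.2989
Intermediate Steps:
429/240 + (o + 9)/(-88) = 429/240 + (-142 + 9)/(-88) = 429*(1/240) - 133*(-1/88) = 143/80 + 133/88 = 2903/880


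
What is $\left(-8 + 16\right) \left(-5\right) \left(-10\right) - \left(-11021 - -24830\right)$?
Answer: $-13409$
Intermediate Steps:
$\left(-8 + 16\right) \left(-5\right) \left(-10\right) - \left(-11021 - -24830\right) = 8 \left(-5\right) \left(-10\right) - \left(-11021 + 24830\right) = \left(-40\right) \left(-10\right) - 13809 = 400 - 13809 = -13409$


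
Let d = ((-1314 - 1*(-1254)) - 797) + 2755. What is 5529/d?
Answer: 5529/1898 ≈ 2.9131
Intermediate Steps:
d = 1898 (d = ((-1314 + 1254) - 797) + 2755 = (-60 - 797) + 2755 = -857 + 2755 = 1898)
5529/d = 5529/1898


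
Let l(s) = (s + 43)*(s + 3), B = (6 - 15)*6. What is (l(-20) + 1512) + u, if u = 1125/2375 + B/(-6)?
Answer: 21479/19 ≈ 1130.5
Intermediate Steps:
B = -54 (B = -9*6 = -54)
l(s) = (3 + s)*(43 + s) (l(s) = (43 + s)*(3 + s) = (3 + s)*(43 + s))
u = 180/19 (u = 1125/2375 - 54/(-6) = 1125*(1/2375) - 54*(-1/6) = 9/19 + 9 = 180/19 ≈ 9.4737)
(l(-20) + 1512) + u = ((129 + (-20)**2 + 46*(-20)) + 1512) + 180/19 = ((129 + 400 - 920) + 1512) + 180/19 = (-391 + 1512) + 180/19 = 1121 + 180/19 = 21479/19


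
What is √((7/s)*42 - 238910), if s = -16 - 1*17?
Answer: 6*I*√803033/11 ≈ 488.79*I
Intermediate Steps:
s = -33 (s = -16 - 17 = -33)
√((7/s)*42 - 238910) = √((7/(-33))*42 - 238910) = √((7*(-1/33))*42 - 238910) = √(-7/33*42 - 238910) = √(-98/11 - 238910) = √(-2628108/11) = 6*I*√803033/11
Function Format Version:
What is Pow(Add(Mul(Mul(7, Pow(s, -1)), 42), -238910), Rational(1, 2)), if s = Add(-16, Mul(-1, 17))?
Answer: Mul(Rational(6, 11), I, Pow(803033, Rational(1, 2))) ≈ Mul(488.79, I)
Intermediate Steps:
s = -33 (s = Add(-16, -17) = -33)
Pow(Add(Mul(Mul(7, Pow(s, -1)), 42), -238910), Rational(1, 2)) = Pow(Add(Mul(Mul(7, Pow(-33, -1)), 42), -238910), Rational(1, 2)) = Pow(Add(Mul(Mul(7, Rational(-1, 33)), 42), -238910), Rational(1, 2)) = Pow(Add(Mul(Rational(-7, 33), 42), -238910), Rational(1, 2)) = Pow(Add(Rational(-98, 11), -238910), Rational(1, 2)) = Pow(Rational(-2628108, 11), Rational(1, 2)) = Mul(Rational(6, 11), I, Pow(803033, Rational(1, 2)))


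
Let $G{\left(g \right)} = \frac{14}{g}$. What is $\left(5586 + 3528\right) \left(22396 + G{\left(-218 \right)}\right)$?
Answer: $\frac{22248704898}{109} \approx 2.0412 \cdot 10^{8}$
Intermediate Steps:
$\left(5586 + 3528\right) \left(22396 + G{\left(-218 \right)}\right) = \left(5586 + 3528\right) \left(22396 + \frac{14}{-218}\right) = 9114 \left(22396 + 14 \left(- \frac{1}{218}\right)\right) = 9114 \left(22396 - \frac{7}{109}\right) = 9114 \cdot \frac{2441157}{109} = \frac{22248704898}{109}$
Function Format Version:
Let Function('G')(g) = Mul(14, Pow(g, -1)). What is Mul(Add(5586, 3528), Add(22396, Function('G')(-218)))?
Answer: Rational(22248704898, 109) ≈ 2.0412e+8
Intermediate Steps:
Mul(Add(5586, 3528), Add(22396, Function('G')(-218))) = Mul(Add(5586, 3528), Add(22396, Mul(14, Pow(-218, -1)))) = Mul(9114, Add(22396, Mul(14, Rational(-1, 218)))) = Mul(9114, Add(22396, Rational(-7, 109))) = Mul(9114, Rational(2441157, 109)) = Rational(22248704898, 109)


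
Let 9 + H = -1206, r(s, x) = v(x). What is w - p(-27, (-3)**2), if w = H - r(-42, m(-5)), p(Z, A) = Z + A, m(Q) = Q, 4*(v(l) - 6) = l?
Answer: -4807/4 ≈ -1201.8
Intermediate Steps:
v(l) = 6 + l/4
r(s, x) = 6 + x/4
H = -1215 (H = -9 - 1206 = -1215)
p(Z, A) = A + Z
w = -4879/4 (w = -1215 - (6 + (1/4)*(-5)) = -1215 - (6 - 5/4) = -1215 - 1*19/4 = -1215 - 19/4 = -4879/4 ≈ -1219.8)
w - p(-27, (-3)**2) = -4879/4 - ((-3)**2 - 27) = -4879/4 - (9 - 27) = -4879/4 - 1*(-18) = -4879/4 + 18 = -4807/4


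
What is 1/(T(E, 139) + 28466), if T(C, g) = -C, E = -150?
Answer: 1/28616 ≈ 3.4945e-5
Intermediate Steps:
1/(T(E, 139) + 28466) = 1/(-1*(-150) + 28466) = 1/(150 + 28466) = 1/28616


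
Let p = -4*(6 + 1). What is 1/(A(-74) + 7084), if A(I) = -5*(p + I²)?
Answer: -1/20156 ≈ -4.9613e-5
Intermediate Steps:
p = -28 (p = -4*7 = -28)
A(I) = 140 - 5*I² (A(I) = -5*(-28 + I²) = 140 - 5*I²)
1/(A(-74) + 7084) = 1/((140 - 5*(-74)²) + 7084) = 1/((140 - 5*5476) + 7084) = 1/((140 - 27380) + 7084) = 1/(-27240 + 7084) = 1/(-20156) = -1/20156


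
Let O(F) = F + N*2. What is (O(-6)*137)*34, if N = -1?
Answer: -37264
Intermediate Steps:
O(F) = -2 + F (O(F) = F - 1*2 = F - 2 = -2 + F)
(O(-6)*137)*34 = ((-2 - 6)*137)*34 = -8*137*34 = -1096*34 = -37264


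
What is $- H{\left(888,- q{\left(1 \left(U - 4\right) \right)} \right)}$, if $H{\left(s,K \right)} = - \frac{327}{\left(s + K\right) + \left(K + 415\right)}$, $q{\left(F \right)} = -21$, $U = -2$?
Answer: $\frac{327}{1345} \approx 0.24312$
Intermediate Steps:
$H{\left(s,K \right)} = - \frac{327}{415 + s + 2 K}$ ($H{\left(s,K \right)} = - \frac{327}{\left(K + s\right) + \left(415 + K\right)} = - \frac{327}{415 + s + 2 K}$)
$- H{\left(888,- q{\left(1 \left(U - 4\right) \right)} \right)} = - \frac{-327}{415 + 888 + 2 \left(\left(-1\right) \left(-21\right)\right)} = - \frac{-327}{415 + 888 + 2 \cdot 21} = - \frac{-327}{415 + 888 + 42} = - \frac{-327}{1345} = \left(-1\right) \left(- \frac{327}{1345}\right) = \frac{327}{1345}$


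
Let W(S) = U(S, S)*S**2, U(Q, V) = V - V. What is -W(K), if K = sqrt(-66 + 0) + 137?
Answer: 0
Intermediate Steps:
U(Q, V) = 0
K = 137 + I*sqrt(66) (K = sqrt(-66) + 137 = I*sqrt(66) + 137 = 137 + I*sqrt(66) ≈ 137.0 + 8.124*I)
W(S) = 0 (W(S) = 0*S**2 = 0)
-W(K) = -1*0 = 0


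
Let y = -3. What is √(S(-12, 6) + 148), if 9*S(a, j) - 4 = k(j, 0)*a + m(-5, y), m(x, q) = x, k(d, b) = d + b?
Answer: √1259/3 ≈ 11.827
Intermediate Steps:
k(d, b) = b + d
S(a, j) = -⅑ + a*j/9 (S(a, j) = 4/9 + ((0 + j)*a - 5)/9 = 4/9 + (j*a - 5)/9 = 4/9 + (a*j - 5)/9 = 4/9 + (-5 + a*j)/9 = 4/9 + (-5/9 + a*j/9) = -⅑ + a*j/9)
√(S(-12, 6) + 148) = √((-⅑ + (⅑)*(-12)*6) + 148) = √((-⅑ - 8) + 148) = √(-73/9 + 148) = √(1259/9) = √1259/3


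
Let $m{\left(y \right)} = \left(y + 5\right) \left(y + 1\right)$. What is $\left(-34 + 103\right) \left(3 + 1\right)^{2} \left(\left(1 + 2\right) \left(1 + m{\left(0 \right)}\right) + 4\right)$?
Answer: $24288$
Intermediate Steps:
$m{\left(y \right)} = \left(1 + y\right) \left(5 + y\right)$ ($m{\left(y \right)} = \left(5 + y\right) \left(1 + y\right) = \left(1 + y\right) \left(5 + y\right)$)
$\left(-34 + 103\right) \left(3 + 1\right)^{2} \left(\left(1 + 2\right) \left(1 + m{\left(0 \right)}\right) + 4\right) = \left(-34 + 103\right) \left(3 + 1\right)^{2} \left(\left(1 + 2\right) \left(1 + \left(5 + 0^{2} + 6 \cdot 0\right)\right) + 4\right) = 69 \cdot 4^{2} \left(3 \left(1 + \left(5 + 0 + 0\right)\right) + 4\right) = 69 \cdot 16 \left(3 \left(1 + 5\right) + 4\right) = 69 \cdot 16 \left(3 \cdot 6 + 4\right) = 69 \cdot 16 \left(18 + 4\right) = 69 \cdot 16 \cdot 22 = 69 \cdot 352 = 24288$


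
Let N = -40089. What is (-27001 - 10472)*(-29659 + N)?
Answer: 2613666804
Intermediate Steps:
(-27001 - 10472)*(-29659 + N) = (-27001 - 10472)*(-29659 - 40089) = -37473*(-69748) = 2613666804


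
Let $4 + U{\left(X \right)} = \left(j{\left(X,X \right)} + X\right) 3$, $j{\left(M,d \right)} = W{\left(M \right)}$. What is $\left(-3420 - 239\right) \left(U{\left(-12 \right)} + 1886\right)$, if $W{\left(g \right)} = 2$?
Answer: $-6776468$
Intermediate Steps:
$j{\left(M,d \right)} = 2$
$U{\left(X \right)} = 2 + 3 X$ ($U{\left(X \right)} = -4 + \left(2 + X\right) 3 = -4 + \left(6 + 3 X\right) = 2 + 3 X$)
$\left(-3420 - 239\right) \left(U{\left(-12 \right)} + 1886\right) = \left(-3420 - 239\right) \left(\left(2 + 3 \left(-12\right)\right) + 1886\right) = - 3659 \left(\left(2 - 36\right) + 1886\right) = - 3659 \left(-34 + 1886\right) = \left(-3659\right) 1852 = -6776468$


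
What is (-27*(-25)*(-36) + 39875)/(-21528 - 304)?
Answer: -15575/21832 ≈ -0.71340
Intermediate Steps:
(-27*(-25)*(-36) + 39875)/(-21528 - 304) = (675*(-36) + 39875)/(-21832) = (-24300 + 39875)*(-1/21832) = 15575*(-1/21832) = -15575/21832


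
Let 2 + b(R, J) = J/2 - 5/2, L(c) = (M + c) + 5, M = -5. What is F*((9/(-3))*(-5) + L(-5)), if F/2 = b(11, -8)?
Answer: -170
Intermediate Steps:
L(c) = c (L(c) = (-5 + c) + 5 = c)
b(R, J) = -9/2 + J/2 (b(R, J) = -2 + (J/2 - 5/2) = -2 + (-5/2 + J/2) = -9/2 + J/2)
F = -17 (F = 2*(-9/2 + (1/2)*(-8)) = 2*(-9/2 - 4) = 2*(-17/2) = -17)
F*((9/(-3))*(-5) + L(-5)) = -17*((9/(-3))*(-5) - 5) = -17*((9*(-1/3))*(-5) - 5) = -17*(-3*(-5) - 5) = -17*(15 - 5) = -17*10 = -170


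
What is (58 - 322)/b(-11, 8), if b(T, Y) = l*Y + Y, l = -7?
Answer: 11/2 ≈ 5.5000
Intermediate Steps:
b(T, Y) = -6*Y (b(T, Y) = -7*Y + Y = -6*Y)
(58 - 322)/b(-11, 8) = (58 - 322)/((-6*8)) = -264/(-48) = -1/48*(-264) = 11/2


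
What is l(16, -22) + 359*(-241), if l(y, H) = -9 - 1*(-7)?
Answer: -86521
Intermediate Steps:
l(y, H) = -2 (l(y, H) = -9 + 7 = -2)
l(16, -22) + 359*(-241) = -2 + 359*(-241) = -2 - 86519 = -86521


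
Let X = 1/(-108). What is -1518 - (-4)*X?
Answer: -40987/27 ≈ -1518.0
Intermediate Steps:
X = -1/108 ≈ -0.0092593
-1518 - (-4)*X = -1518 - (-4)*(-1)/108 = -1518 - 1*1/27 = -1518 - 1/27 = -40987/27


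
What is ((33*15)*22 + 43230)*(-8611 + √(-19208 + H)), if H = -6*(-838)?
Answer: -466027320 + 108240*I*√3545 ≈ -4.6603e+8 + 6.4446e+6*I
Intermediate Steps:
H = 5028
((33*15)*22 + 43230)*(-8611 + √(-19208 + H)) = ((33*15)*22 + 43230)*(-8611 + √(-19208 + 5028)) = (495*22 + 43230)*(-8611 + √(-14180)) = (10890 + 43230)*(-8611 + 2*I*√3545) = 54120*(-8611 + 2*I*√3545) = -466027320 + 108240*I*√3545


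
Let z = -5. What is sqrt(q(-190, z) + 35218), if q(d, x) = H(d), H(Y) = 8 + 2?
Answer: 2*sqrt(8807) ≈ 187.69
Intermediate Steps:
H(Y) = 10
q(d, x) = 10
sqrt(q(-190, z) + 35218) = sqrt(10 + 35218) = sqrt(35228) = 2*sqrt(8807)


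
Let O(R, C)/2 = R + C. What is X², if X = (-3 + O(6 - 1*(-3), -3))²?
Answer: 6561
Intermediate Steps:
O(R, C) = 2*C + 2*R (O(R, C) = 2*(R + C) = 2*(C + R) = 2*C + 2*R)
X = 81 (X = (-3 + (2*(-3) + 2*(6 - 1*(-3))))² = (-3 + (-6 + 2*(6 + 3)))² = (-3 + (-6 + 2*9))² = (-3 + (-6 + 18))² = (-3 + 12)² = 9² = 81)
X² = 81² = 6561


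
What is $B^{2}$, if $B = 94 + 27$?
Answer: $14641$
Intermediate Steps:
$B = 121$
$B^{2} = 121^{2} = 14641$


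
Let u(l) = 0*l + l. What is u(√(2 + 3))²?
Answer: 5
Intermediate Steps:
u(l) = l (u(l) = 0 + l = l)
u(√(2 + 3))² = (√(2 + 3))² = (√5)² = 5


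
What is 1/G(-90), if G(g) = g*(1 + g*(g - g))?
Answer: -1/90 ≈ -0.011111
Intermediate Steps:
G(g) = g (G(g) = g*(1 + g*0) = g*(1 + 0) = g*1 = g)
1/G(-90) = 1/(-90) = -1/90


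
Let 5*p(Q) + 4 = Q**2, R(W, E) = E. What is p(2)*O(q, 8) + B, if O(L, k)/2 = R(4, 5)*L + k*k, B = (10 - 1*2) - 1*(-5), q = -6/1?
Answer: 13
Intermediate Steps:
p(Q) = -4/5 + Q**2/5
q = -6 (q = -6*1 = -6)
B = 13 (B = (10 - 2) + 5 = 8 + 5 = 13)
O(L, k) = 2*k**2 + 10*L (O(L, k) = 2*(5*L + k*k) = 2*(5*L + k**2) = 2*(k**2 + 5*L) = 2*k**2 + 10*L)
p(2)*O(q, 8) + B = (-4/5 + (1/5)*2**2)*(2*8**2 + 10*(-6)) + 13 = (-4/5 + (1/5)*4)*(2*64 - 60) + 13 = (-4/5 + 4/5)*(128 - 60) + 13 = 0*68 + 13 = 0 + 13 = 13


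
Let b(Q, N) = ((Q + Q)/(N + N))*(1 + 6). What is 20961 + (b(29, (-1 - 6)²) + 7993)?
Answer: 202707/7 ≈ 28958.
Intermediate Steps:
b(Q, N) = 7*Q/N (b(Q, N) = ((2*Q)/((2*N)))*7 = ((2*Q)*(1/(2*N)))*7 = (Q/N)*7 = 7*Q/N)
20961 + (b(29, (-1 - 6)²) + 7993) = 20961 + (7*29/(-1 - 6)² + 7993) = 20961 + (7*29/(-7)² + 7993) = 20961 + (7*29/49 + 7993) = 20961 + (7*29*(1/49) + 7993) = 20961 + (29/7 + 7993) = 20961 + 55980/7 = 202707/7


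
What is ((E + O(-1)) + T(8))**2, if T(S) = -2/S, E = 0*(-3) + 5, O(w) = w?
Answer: 225/16 ≈ 14.063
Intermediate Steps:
E = 5 (E = 0 + 5 = 5)
((E + O(-1)) + T(8))**2 = ((5 - 1) - 2/8)**2 = (4 - 2*1/8)**2 = (4 - 1/4)**2 = (15/4)**2 = 225/16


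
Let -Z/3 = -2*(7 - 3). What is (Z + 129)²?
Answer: 23409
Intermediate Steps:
Z = 24 (Z = -(-6)*(7 - 3) = -(-6)*4 = -3*(-8) = 24)
(Z + 129)² = (24 + 129)² = 153² = 23409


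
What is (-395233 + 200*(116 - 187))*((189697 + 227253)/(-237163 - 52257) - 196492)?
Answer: 2328409915428847/28942 ≈ 8.0451e+10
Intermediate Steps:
(-395233 + 200*(116 - 187))*((189697 + 227253)/(-237163 - 52257) - 196492) = (-395233 + 200*(-71))*(416950/(-289420) - 196492) = (-395233 - 14200)*(416950*(-1/289420) - 196492) = -409433*(-41695/28942 - 196492) = -409433*(-5686913159/28942) = 2328409915428847/28942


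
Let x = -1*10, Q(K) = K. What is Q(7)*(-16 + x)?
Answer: -182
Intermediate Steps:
x = -10
Q(7)*(-16 + x) = 7*(-16 - 10) = 7*(-26) = -182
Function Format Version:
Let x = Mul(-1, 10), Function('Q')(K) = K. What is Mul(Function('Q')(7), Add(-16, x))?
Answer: -182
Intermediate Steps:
x = -10
Mul(Function('Q')(7), Add(-16, x)) = Mul(7, Add(-16, -10)) = Mul(7, -26) = -182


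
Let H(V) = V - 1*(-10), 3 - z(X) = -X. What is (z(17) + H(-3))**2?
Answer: 729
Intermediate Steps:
z(X) = 3 + X (z(X) = 3 - (-1)*X = 3 + X)
H(V) = 10 + V (H(V) = V + 10 = 10 + V)
(z(17) + H(-3))**2 = ((3 + 17) + (10 - 3))**2 = (20 + 7)**2 = 27**2 = 729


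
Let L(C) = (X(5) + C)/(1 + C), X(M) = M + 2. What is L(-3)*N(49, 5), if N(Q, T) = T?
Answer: -10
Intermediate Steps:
X(M) = 2 + M
L(C) = (7 + C)/(1 + C) (L(C) = ((2 + 5) + C)/(1 + C) = (7 + C)/(1 + C))
L(-3)*N(49, 5) = ((7 - 3)/(1 - 3))*5 = (4/(-2))*5 = -½*4*5 = -2*5 = -10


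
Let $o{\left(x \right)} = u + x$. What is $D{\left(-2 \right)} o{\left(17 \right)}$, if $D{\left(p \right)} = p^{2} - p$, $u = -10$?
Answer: $42$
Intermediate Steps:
$o{\left(x \right)} = -10 + x$
$D{\left(-2 \right)} o{\left(17 \right)} = - 2 \left(-1 - 2\right) \left(-10 + 17\right) = \left(-2\right) \left(-3\right) 7 = 6 \cdot 7 = 42$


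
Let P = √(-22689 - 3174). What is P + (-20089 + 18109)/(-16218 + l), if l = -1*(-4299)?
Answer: 660/3973 + I*√25863 ≈ 0.16612 + 160.82*I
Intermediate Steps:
l = 4299
P = I*√25863 (P = √(-25863) = I*√25863 ≈ 160.82*I)
P + (-20089 + 18109)/(-16218 + l) = I*√25863 + (-20089 + 18109)/(-16218 + 4299) = I*√25863 - 1980/(-11919) = I*√25863 - 1980*(-1/11919) = I*√25863 + 660/3973 = 660/3973 + I*√25863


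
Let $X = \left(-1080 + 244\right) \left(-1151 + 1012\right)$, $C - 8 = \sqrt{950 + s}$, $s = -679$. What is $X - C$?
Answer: $116196 - \sqrt{271} \approx 1.1618 \cdot 10^{5}$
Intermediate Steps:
$C = 8 + \sqrt{271}$ ($C = 8 + \sqrt{950 - 679} = 8 + \sqrt{271} \approx 24.462$)
$X = 116204$ ($X = \left(-836\right) \left(-139\right) = 116204$)
$X - C = 116204 - \left(8 + \sqrt{271}\right) = 116196 - \sqrt{271}$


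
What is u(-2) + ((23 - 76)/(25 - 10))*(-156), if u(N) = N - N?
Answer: 2756/5 ≈ 551.20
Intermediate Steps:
u(N) = 0
u(-2) + ((23 - 76)/(25 - 10))*(-156) = 0 + ((23 - 76)/(25 - 10))*(-156) = 0 - 53/15*(-156) = 0 + 2756/5 = 2756/5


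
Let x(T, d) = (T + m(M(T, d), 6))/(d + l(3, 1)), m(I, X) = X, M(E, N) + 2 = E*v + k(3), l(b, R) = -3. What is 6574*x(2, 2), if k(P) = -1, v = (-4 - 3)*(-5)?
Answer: -52592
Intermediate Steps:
v = 35 (v = -7*(-5) = 35)
M(E, N) = -3 + 35*E (M(E, N) = -2 + (E*35 - 1) = -2 + (35*E - 1) = -2 + (-1 + 35*E) = -3 + 35*E)
x(T, d) = (6 + T)/(-3 + d) (x(T, d) = (T + 6)/(d - 3) = (6 + T)/(-3 + d))
6574*x(2, 2) = 6574*((6 + 2)/(-3 + 2)) = 6574*(8/(-1)) = 6574*(-1*8) = 6574*(-8) = -52592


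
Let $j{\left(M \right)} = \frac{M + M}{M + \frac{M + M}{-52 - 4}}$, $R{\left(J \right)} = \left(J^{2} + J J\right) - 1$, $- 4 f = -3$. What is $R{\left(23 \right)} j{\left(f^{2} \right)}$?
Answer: $\frac{59192}{27} \approx 2192.3$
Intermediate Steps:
$f = \frac{3}{4}$ ($f = \left(- \frac{1}{4}\right) \left(-3\right) = \frac{3}{4} \approx 0.75$)
$R{\left(J \right)} = -1 + 2 J^{2}$ ($R{\left(J \right)} = \left(J^{2} + J^{2}\right) - 1 = 2 J^{2} - 1 = -1 + 2 J^{2}$)
$j{\left(M \right)} = \frac{56}{27}$ ($j{\left(M \right)} = \frac{2 M}{M + \frac{2 M}{-56}} = \frac{2 M}{M + 2 M \left(- \frac{1}{56}\right)} = \frac{2 M}{M - \frac{M}{28}} = \frac{2 M}{\frac{27}{28} M} = 2 M \frac{28}{27 M} = \frac{56}{27}$)
$R{\left(23 \right)} j{\left(f^{2} \right)} = \left(-1 + 2 \cdot 23^{2}\right) \frac{56}{27} = \left(-1 + 2 \cdot 529\right) \frac{56}{27} = \left(-1 + 1058\right) \frac{56}{27} = 1057 \cdot \frac{56}{27} = \frac{59192}{27}$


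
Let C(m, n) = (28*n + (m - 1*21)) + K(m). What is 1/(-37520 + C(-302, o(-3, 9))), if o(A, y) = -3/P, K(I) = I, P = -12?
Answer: -1/38138 ≈ -2.6221e-5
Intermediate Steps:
o(A, y) = 1/4 (o(A, y) = -3/(-12) = -3*(-1/12) = 1/4)
C(m, n) = -21 + 2*m + 28*n (C(m, n) = (28*n + (m - 1*21)) + m = (28*n + (m - 21)) + m = (28*n + (-21 + m)) + m = (-21 + m + 28*n) + m = -21 + 2*m + 28*n)
1/(-37520 + C(-302, o(-3, 9))) = 1/(-37520 + (-21 + 2*(-302) + 28*(1/4))) = 1/(-37520 + (-21 - 604 + 7)) = 1/(-37520 - 618) = 1/(-38138) = -1/38138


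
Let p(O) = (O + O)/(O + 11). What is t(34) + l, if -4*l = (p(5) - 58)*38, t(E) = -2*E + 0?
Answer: 7633/16 ≈ 477.06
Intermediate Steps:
t(E) = -2*E
p(O) = 2*O/(11 + O) (p(O) = (2*O)/(11 + O) = 2*O/(11 + O))
l = 8721/16 (l = -(2*5/(11 + 5) - 58)*38/4 = -(2*5/16 - 58)*38/4 = -(2*5*(1/16) - 58)*38/4 = -(5/8 - 58)*38/4 = -(-459)*38/32 = -1/4*(-8721/4) = 8721/16 ≈ 545.06)
t(34) + l = -2*34 + 8721/16 = -68 + 8721/16 = 7633/16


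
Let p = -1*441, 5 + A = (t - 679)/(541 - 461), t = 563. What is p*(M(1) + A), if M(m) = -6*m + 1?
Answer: 100989/20 ≈ 5049.5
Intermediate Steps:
A = -129/20 (A = -5 + (563 - 679)/(541 - 461) = -5 - 116/80 = -5 - 116*1/80 = -5 - 29/20 = -129/20 ≈ -6.4500)
M(m) = 1 - 6*m
p = -441
p*(M(1) + A) = -441*((1 - 6*1) - 129/20) = -441*((1 - 6) - 129/20) = -441*(-5 - 129/20) = -441*(-229/20) = 100989/20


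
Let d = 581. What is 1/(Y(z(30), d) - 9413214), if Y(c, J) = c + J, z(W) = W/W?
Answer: -1/9412632 ≈ -1.0624e-7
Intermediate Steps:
z(W) = 1
Y(c, J) = J + c
1/(Y(z(30), d) - 9413214) = 1/((581 + 1) - 9413214) = 1/(582 - 9413214) = 1/(-9412632) = -1/9412632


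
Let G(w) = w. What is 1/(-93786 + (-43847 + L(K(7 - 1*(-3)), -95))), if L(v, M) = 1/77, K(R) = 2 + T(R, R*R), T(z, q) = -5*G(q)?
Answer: -77/10597740 ≈ -7.2657e-6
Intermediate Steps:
T(z, q) = -5*q
K(R) = 2 - 5*R² (K(R) = 2 - 5*R*R = 2 - 5*R²)
L(v, M) = 1/77
1/(-93786 + (-43847 + L(K(7 - 1*(-3)), -95))) = 1/(-93786 + (-43847 + 1/77)) = 1/(-93786 - 3376218/77) = 1/(-10597740/77) = -77/10597740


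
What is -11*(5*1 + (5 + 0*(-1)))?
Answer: -110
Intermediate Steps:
-11*(5*1 + (5 + 0*(-1))) = -11*(5 + (5 + 0)) = -11*(5 + 5) = -11*10 = -110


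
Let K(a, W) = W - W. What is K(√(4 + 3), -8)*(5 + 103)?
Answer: 0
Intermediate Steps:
K(a, W) = 0
K(√(4 + 3), -8)*(5 + 103) = 0*(5 + 103) = 0*108 = 0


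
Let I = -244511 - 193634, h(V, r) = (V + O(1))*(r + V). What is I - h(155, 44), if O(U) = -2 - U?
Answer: -468393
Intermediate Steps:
h(V, r) = (-3 + V)*(V + r) (h(V, r) = (V + (-2 - 1*1))*(r + V) = (V + (-2 - 1))*(V + r) = (V - 3)*(V + r) = (-3 + V)*(V + r))
I = -438145
I - h(155, 44) = -438145 - (155**2 - 3*155 - 3*44 + 155*44) = -438145 - (24025 - 465 - 132 + 6820) = -438145 - 1*30248 = -438145 - 30248 = -468393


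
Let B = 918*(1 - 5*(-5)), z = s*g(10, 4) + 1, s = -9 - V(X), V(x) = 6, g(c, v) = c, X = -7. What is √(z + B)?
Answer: √23719 ≈ 154.01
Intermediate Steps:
s = -15 (s = -9 - 1*6 = -9 - 6 = -15)
z = -149 (z = -15*10 + 1 = -150 + 1 = -149)
B = 23868 (B = 918*(1 + 25) = 918*26 = 23868)
√(z + B) = √(-149 + 23868) = √23719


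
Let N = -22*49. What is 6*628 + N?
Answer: 2690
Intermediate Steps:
N = -1078
6*628 + N = 6*628 - 1078 = 3768 - 1078 = 2690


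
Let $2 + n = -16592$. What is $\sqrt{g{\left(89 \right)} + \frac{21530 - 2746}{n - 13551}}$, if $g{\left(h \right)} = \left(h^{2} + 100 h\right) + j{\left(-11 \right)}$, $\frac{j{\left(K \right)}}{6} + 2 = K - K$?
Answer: $\frac{\sqrt{15274125465545}}{30145} \approx 129.65$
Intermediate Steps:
$n = -16594$ ($n = -2 - 16592 = -16594$)
$j{\left(K \right)} = -12$ ($j{\left(K \right)} = -12 + 6 \left(K - K\right) = -12 + 6 \cdot 0 = -12 + 0 = -12$)
$g{\left(h \right)} = -12 + h^{2} + 100 h$ ($g{\left(h \right)} = \left(h^{2} + 100 h\right) - 12 = -12 + h^{2} + 100 h$)
$\sqrt{g{\left(89 \right)} + \frac{21530 - 2746}{n - 13551}} = \sqrt{\left(-12 + 89^{2} + 100 \cdot 89\right) + \frac{21530 - 2746}{-16594 - 13551}} = \sqrt{\left(-12 + 7921 + 8900\right) + \frac{18784}{-30145}} = \sqrt{16809 + 18784 \left(- \frac{1}{30145}\right)} = \sqrt{16809 - \frac{18784}{30145}} = \sqrt{\frac{506688521}{30145}} = \frac{\sqrt{15274125465545}}{30145}$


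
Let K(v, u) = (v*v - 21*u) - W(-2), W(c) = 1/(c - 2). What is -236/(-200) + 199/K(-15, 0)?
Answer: 92959/45050 ≈ 2.0635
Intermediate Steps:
W(c) = 1/(-2 + c)
K(v, u) = ¼ + v² - 21*u (K(v, u) = (v*v - 21*u) - 1/(-2 - 2) = (v² - 21*u) - 1/(-4) = (v² - 21*u) - 1*(-¼) = (v² - 21*u) + ¼ = ¼ + v² - 21*u)
-236/(-200) + 199/K(-15, 0) = -236/(-200) + 199/(¼ + (-15)² - 21*0) = -236*(-1/200) + 199/(¼ + 225 + 0) = 59/50 + 199/(901/4) = 59/50 + 199*(4/901) = 59/50 + 796/901 = 92959/45050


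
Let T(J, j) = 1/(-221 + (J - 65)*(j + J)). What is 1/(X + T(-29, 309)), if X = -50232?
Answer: -26541/1333207513 ≈ -1.9908e-5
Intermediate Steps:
T(J, j) = 1/(-221 + (-65 + J)*(J + j))
1/(X + T(-29, 309)) = 1/(-50232 + 1/(-221 + (-29)² - 65*(-29) - 65*309 - 29*309)) = 1/(-50232 + 1/(-221 + 841 + 1885 - 20085 - 8961)) = 1/(-50232 + 1/(-26541)) = 1/(-50232 - 1/26541) = 1/(-1333207513/26541) = -26541/1333207513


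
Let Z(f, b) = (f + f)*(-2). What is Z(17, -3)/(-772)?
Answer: 17/193 ≈ 0.088083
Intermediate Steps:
Z(f, b) = -4*f (Z(f, b) = (2*f)*(-2) = -4*f)
Z(17, -3)/(-772) = -4*17/(-772) = -68*(-1/772) = 17/193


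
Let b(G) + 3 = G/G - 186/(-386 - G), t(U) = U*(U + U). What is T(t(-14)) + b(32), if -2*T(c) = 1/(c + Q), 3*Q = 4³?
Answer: -806627/518320 ≈ -1.5562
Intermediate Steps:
Q = 64/3 (Q = (⅓)*4³ = (⅓)*64 = 64/3 ≈ 21.333)
t(U) = 2*U² (t(U) = U*(2*U) = 2*U²)
T(c) = -1/(2*(64/3 + c)) (T(c) = -1/(2*(c + 64/3)) = -1/(2*(64/3 + c)))
b(G) = -2 - 186/(-386 - G) (b(G) = -3 + (G/G - 186/(-386 - G)) = -3 + (1 - 186/(-386 - G)) = -2 - 186/(-386 - G))
T(t(-14)) + b(32) = -3/(128 + 6*(2*(-14)²)) + 2*(-293 - 1*32)/(386 + 32) = -3/(128 + 6*(2*196)) + 2*(-293 - 32)/418 = -3/(128 + 6*392) + 2*(1/418)*(-325) = -3/(128 + 2352) - 325/209 = -3/2480 - 325/209 = -806627/518320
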